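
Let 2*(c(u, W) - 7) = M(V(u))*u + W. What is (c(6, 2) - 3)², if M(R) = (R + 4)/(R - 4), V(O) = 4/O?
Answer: 16/25 ≈ 0.64000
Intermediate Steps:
M(R) = (4 + R)/(-4 + R)
c(u, W) = 7 + W/2 + u*(4 + 4/u)/(2*(-4 + 4/u)) (c(u, W) = 7 + (((4 + 4/u)/(-4 + 4/u))*u + W)/2 = 7 + (u*(4 + 4/u)/(-4 + 4/u) + W)/2 = 7 + (W + u*(4 + 4/u)/(-4 + 4/u))/2 = 7 + (W/2 + u*(4 + 4/u)/(2*(-4 + 4/u))) = 7 + W/2 + u*(4 + 4/u)/(2*(-4 + 4/u)))
(c(6, 2) - 3)² = (((-1 + 6)*(14 + 2) - 1*6*(1 + 6))/(2*(-1 + 6)) - 3)² = ((½)*(5*16 - 1*6*7)/5 - 3)² = ((½)*(⅕)*(80 - 42) - 3)² = ((½)*(⅕)*38 - 3)² = (19/5 - 3)² = (⅘)² = 16/25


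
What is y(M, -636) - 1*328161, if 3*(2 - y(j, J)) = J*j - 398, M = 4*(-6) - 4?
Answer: -1001887/3 ≈ -3.3396e+5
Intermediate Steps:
M = -28 (M = -24 - 4 = -28)
y(j, J) = 404/3 - J*j/3 (y(j, J) = 2 - (J*j - 398)/3 = 2 - (-398 + J*j)/3 = 2 + (398/3 - J*j/3) = 404/3 - J*j/3)
y(M, -636) - 1*328161 = (404/3 - ⅓*(-636)*(-28)) - 1*328161 = (404/3 - 5936) - 328161 = -17404/3 - 328161 = -1001887/3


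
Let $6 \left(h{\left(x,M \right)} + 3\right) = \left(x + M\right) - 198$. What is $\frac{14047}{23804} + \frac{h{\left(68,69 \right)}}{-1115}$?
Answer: $\frac{4357043}{7238580} \approx 0.60192$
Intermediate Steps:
$h{\left(x,M \right)} = -36 + \frac{M}{6} + \frac{x}{6}$ ($h{\left(x,M \right)} = -3 + \frac{\left(x + M\right) - 198}{6} = -3 + \frac{\left(M + x\right) - 198}{6} = -3 + \frac{-198 + M + x}{6} = -3 + \left(-33 + \frac{M}{6} + \frac{x}{6}\right) = -36 + \frac{M}{6} + \frac{x}{6}$)
$\frac{14047}{23804} + \frac{h{\left(68,69 \right)}}{-1115} = \frac{14047}{23804} + \frac{-36 + \frac{1}{6} \cdot 69 + \frac{1}{6} \cdot 68}{-1115} = 14047 \cdot \frac{1}{23804} + \left(-36 + \frac{23}{2} + \frac{34}{3}\right) \left(- \frac{1}{1115}\right) = \frac{1277}{2164} - - \frac{79}{6690} = \frac{1277}{2164} + \frac{79}{6690} = \frac{4357043}{7238580}$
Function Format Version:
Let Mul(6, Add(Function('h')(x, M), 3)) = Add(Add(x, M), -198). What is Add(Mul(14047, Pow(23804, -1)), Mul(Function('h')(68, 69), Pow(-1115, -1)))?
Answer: Rational(4357043, 7238580) ≈ 0.60192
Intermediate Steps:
Function('h')(x, M) = Add(-36, Mul(Rational(1, 6), M), Mul(Rational(1, 6), x)) (Function('h')(x, M) = Add(-3, Mul(Rational(1, 6), Add(Add(x, M), -198))) = Add(-3, Mul(Rational(1, 6), Add(Add(M, x), -198))) = Add(-3, Mul(Rational(1, 6), Add(-198, M, x))) = Add(-3, Add(-33, Mul(Rational(1, 6), M), Mul(Rational(1, 6), x))) = Add(-36, Mul(Rational(1, 6), M), Mul(Rational(1, 6), x)))
Add(Mul(14047, Pow(23804, -1)), Mul(Function('h')(68, 69), Pow(-1115, -1))) = Add(Mul(14047, Pow(23804, -1)), Mul(Add(-36, Mul(Rational(1, 6), 69), Mul(Rational(1, 6), 68)), Pow(-1115, -1))) = Add(Mul(14047, Rational(1, 23804)), Mul(Add(-36, Rational(23, 2), Rational(34, 3)), Rational(-1, 1115))) = Add(Rational(1277, 2164), Mul(Rational(-79, 6), Rational(-1, 1115))) = Add(Rational(1277, 2164), Rational(79, 6690)) = Rational(4357043, 7238580)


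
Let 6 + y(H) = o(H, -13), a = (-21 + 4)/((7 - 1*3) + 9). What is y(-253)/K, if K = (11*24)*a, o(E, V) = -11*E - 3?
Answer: -18031/2244 ≈ -8.0352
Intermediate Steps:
a = -17/13 (a = -17/((7 - 3) + 9) = -17/(4 + 9) = -17/13 ≈ -1.3077)
o(E, V) = -3 - 11*E
y(H) = -9 - 11*H (y(H) = -6 + (-3 - 11*H) = -9 - 11*H)
K = -4488/13 (K = (11*24)*(-17/13) = 264*(-17/13) = -4488/13 ≈ -345.23)
y(-253)/K = (-9 - 11*(-253))/(-4488/13) = (-9 + 2783)*(-13/4488) = 2774*(-13/4488) = -18031/2244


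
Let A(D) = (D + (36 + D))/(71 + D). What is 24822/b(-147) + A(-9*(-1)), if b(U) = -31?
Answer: -992043/1240 ≈ -800.04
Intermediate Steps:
A(D) = (36 + 2*D)/(71 + D)
24822/b(-147) + A(-9*(-1)) = 24822/(-31) + 2*(18 - 9*(-1))/(71 - 9*(-1)) = 24822*(-1/31) + 2*(18 + 9)/(71 + 9) = -24822/31 + 2*27/80 = -24822/31 + 2*(1/80)*27 = -24822/31 + 27/40 = -992043/1240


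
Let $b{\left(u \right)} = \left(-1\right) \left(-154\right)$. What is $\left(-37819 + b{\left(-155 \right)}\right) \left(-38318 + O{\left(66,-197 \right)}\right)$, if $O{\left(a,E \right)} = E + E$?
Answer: $1458087480$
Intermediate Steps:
$b{\left(u \right)} = 154$
$O{\left(a,E \right)} = 2 E$
$\left(-37819 + b{\left(-155 \right)}\right) \left(-38318 + O{\left(66,-197 \right)}\right) = \left(-37819 + 154\right) \left(-38318 + 2 \left(-197\right)\right) = - 37665 \left(-38318 - 394\right) = \left(-37665\right) \left(-38712\right) = 1458087480$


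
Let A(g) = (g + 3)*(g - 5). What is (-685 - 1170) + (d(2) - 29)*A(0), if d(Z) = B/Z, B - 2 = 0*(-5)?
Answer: -1435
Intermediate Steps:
B = 2 (B = 2 + 0*(-5) = 2 + 0 = 2)
A(g) = (-5 + g)*(3 + g) (A(g) = (3 + g)*(-5 + g) = (-5 + g)*(3 + g))
d(Z) = 2/Z
(-685 - 1170) + (d(2) - 29)*A(0) = (-685 - 1170) + (2/2 - 29)*(-15 + 0² - 2*0) = -1855 + (2*(½) - 29)*(-15 + 0 + 0) = -1855 + (1 - 29)*(-15) = -1855 - 28*(-15) = -1855 + 420 = -1435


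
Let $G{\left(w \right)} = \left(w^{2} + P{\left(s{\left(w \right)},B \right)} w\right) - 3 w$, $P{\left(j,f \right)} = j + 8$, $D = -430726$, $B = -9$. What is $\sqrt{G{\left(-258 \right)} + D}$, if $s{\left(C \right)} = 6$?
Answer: $10 i \sqrt{3670} \approx 605.81 i$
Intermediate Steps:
$P{\left(j,f \right)} = 8 + j$
$G{\left(w \right)} = w^{2} + 11 w$ ($G{\left(w \right)} = \left(w^{2} + \left(8 + 6\right) w\right) - 3 w = \left(w^{2} + 14 w\right) - 3 w = w^{2} + 11 w$)
$\sqrt{G{\left(-258 \right)} + D} = \sqrt{- 258 \left(11 - 258\right) - 430726} = \sqrt{\left(-258\right) \left(-247\right) - 430726} = \sqrt{63726 - 430726} = \sqrt{-367000} = 10 i \sqrt{3670}$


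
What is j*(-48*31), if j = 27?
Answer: -40176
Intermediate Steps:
j*(-48*31) = 27*(-48*31) = 27*(-1488) = -40176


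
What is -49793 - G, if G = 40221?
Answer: -90014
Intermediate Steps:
-49793 - G = -49793 - 1*40221 = -49793 - 40221 = -90014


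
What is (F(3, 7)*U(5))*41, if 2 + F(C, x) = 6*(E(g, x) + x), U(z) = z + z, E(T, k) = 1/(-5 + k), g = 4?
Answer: 17630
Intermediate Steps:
U(z) = 2*z
F(C, x) = -2 + 6*x + 6/(-5 + x) (F(C, x) = -2 + 6*(1/(-5 + x) + x) = -2 + 6*(x + 1/(-5 + x)) = -2 + (6*x + 6/(-5 + x)) = -2 + 6*x + 6/(-5 + x))
(F(3, 7)*U(5))*41 = ((2*(8 - 16*7 + 3*7**2)/(-5 + 7))*(2*5))*41 = ((2*(8 - 112 + 3*49)/2)*10)*41 = ((2*(1/2)*(8 - 112 + 147))*10)*41 = ((2*(1/2)*43)*10)*41 = (43*10)*41 = 430*41 = 17630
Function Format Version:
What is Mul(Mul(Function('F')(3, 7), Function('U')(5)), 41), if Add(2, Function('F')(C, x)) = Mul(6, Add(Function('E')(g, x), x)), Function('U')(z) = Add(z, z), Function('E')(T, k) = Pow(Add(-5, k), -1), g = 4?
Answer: 17630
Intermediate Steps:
Function('U')(z) = Mul(2, z)
Function('F')(C, x) = Add(-2, Mul(6, x), Mul(6, Pow(Add(-5, x), -1))) (Function('F')(C, x) = Add(-2, Mul(6, Add(Pow(Add(-5, x), -1), x))) = Add(-2, Mul(6, Add(x, Pow(Add(-5, x), -1)))) = Add(-2, Add(Mul(6, x), Mul(6, Pow(Add(-5, x), -1)))) = Add(-2, Mul(6, x), Mul(6, Pow(Add(-5, x), -1))))
Mul(Mul(Function('F')(3, 7), Function('U')(5)), 41) = Mul(Mul(Mul(2, Pow(Add(-5, 7), -1), Add(8, Mul(-16, 7), Mul(3, Pow(7, 2)))), Mul(2, 5)), 41) = Mul(Mul(Mul(2, Pow(2, -1), Add(8, -112, Mul(3, 49))), 10), 41) = Mul(Mul(Mul(2, Rational(1, 2), Add(8, -112, 147)), 10), 41) = Mul(Mul(Mul(2, Rational(1, 2), 43), 10), 41) = Mul(Mul(43, 10), 41) = Mul(430, 41) = 17630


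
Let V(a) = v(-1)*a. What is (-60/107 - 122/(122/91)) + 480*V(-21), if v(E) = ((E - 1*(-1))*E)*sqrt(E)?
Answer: -9797/107 ≈ -91.561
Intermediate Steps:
v(E) = E**(3/2)*(1 + E) (v(E) = ((E + 1)*E)*sqrt(E) = ((1 + E)*E)*sqrt(E) = (E*(1 + E))*sqrt(E) = E**(3/2)*(1 + E))
V(a) = 0 (V(a) = ((-1)**(3/2)*(1 - 1))*a = (-I*0)*a = 0*a = 0)
(-60/107 - 122/(122/91)) + 480*V(-21) = (-60/107 - 122/(122/91)) + 480*0 = (-60*1/107 - 122/(122*(1/91))) + 0 = (-60/107 - 122/122/91) + 0 = (-60/107 - 122*91/122) + 0 = (-60/107 - 91) + 0 = -9797/107 + 0 = -9797/107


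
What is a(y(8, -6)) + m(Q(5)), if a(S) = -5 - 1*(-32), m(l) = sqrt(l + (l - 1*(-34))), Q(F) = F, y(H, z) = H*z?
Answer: 27 + 2*sqrt(11) ≈ 33.633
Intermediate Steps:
m(l) = sqrt(34 + 2*l) (m(l) = sqrt(l + (l + 34)) = sqrt(l + (34 + l)) = sqrt(34 + 2*l))
a(S) = 27 (a(S) = -5 + 32 = 27)
a(y(8, -6)) + m(Q(5)) = 27 + sqrt(34 + 2*5) = 27 + sqrt(34 + 10) = 27 + sqrt(44) = 27 + 2*sqrt(11)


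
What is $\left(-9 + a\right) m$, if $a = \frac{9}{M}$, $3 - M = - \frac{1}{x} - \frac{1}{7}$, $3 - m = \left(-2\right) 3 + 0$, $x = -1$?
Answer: $- \frac{216}{5} \approx -43.2$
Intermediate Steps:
$m = 9$ ($m = 3 - \left(\left(-2\right) 3 + 0\right) = 3 - \left(-6 + 0\right) = 3 - -6 = 3 + 6 = 9$)
$M = \frac{15}{7}$ ($M = 3 - \left(- \frac{1}{-1} - \frac{1}{7}\right) = 3 - \left(\left(-1\right) \left(-1\right) - \frac{1}{7}\right) = 3 - \left(1 - \frac{1}{7}\right) = 3 - \frac{6}{7} = \frac{15}{7} \approx 2.1429$)
$a = \frac{21}{5}$ ($a = \frac{9}{\frac{15}{7}} = 9 \cdot \frac{7}{15} = \frac{21}{5} \approx 4.2$)
$\left(-9 + a\right) m = \left(-9 + \frac{21}{5}\right) 9 = \left(- \frac{24}{5}\right) 9 = - \frac{216}{5}$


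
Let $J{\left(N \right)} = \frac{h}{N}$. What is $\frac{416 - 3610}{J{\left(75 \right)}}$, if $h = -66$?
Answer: $\frac{39925}{11} \approx 3629.5$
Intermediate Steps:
$J{\left(N \right)} = - \frac{66}{N}$
$\frac{416 - 3610}{J{\left(75 \right)}} = \frac{416 - 3610}{\left(-66\right) \frac{1}{75}} = - \frac{3194}{\left(-66\right) \frac{1}{75}} = - \frac{3194}{- \frac{22}{25}} = \left(-3194\right) \left(- \frac{25}{22}\right) = \frac{39925}{11}$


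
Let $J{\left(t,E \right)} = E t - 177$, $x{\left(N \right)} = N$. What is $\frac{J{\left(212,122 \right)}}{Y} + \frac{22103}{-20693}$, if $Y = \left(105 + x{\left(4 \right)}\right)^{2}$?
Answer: $\frac{268935348}{245853533} \approx 1.0939$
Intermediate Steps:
$Y = 11881$ ($Y = \left(105 + 4\right)^{2} = 109^{2} = 11881$)
$J{\left(t,E \right)} = -177 + E t$
$\frac{J{\left(212,122 \right)}}{Y} + \frac{22103}{-20693} = \frac{-177 + 122 \cdot 212}{11881} + \frac{22103}{-20693} = \left(-177 + 25864\right) \frac{1}{11881} + 22103 \left(- \frac{1}{20693}\right) = 25687 \cdot \frac{1}{11881} - \frac{22103}{20693} = \frac{25687}{11881} - \frac{22103}{20693} = \frac{268935348}{245853533}$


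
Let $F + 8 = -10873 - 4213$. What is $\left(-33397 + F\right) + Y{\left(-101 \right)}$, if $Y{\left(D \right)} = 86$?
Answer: $-48405$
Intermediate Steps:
$F = -15094$ ($F = -8 - 15086 = -15094$)
$\left(-33397 + F\right) + Y{\left(-101 \right)} = \left(-33397 - 15094\right) + 86 = -48491 + 86 = -48405$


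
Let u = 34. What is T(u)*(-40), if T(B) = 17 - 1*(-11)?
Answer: -1120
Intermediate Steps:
T(B) = 28 (T(B) = 17 + 11 = 28)
T(u)*(-40) = 28*(-40) = -1120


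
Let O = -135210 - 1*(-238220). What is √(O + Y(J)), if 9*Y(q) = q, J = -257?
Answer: √926833/3 ≈ 320.91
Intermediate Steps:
O = 103010 (O = -135210 + 238220 = 103010)
Y(q) = q/9
√(O + Y(J)) = √(103010 + (⅑)*(-257)) = √(103010 - 257/9) = √(926833/9) = √926833/3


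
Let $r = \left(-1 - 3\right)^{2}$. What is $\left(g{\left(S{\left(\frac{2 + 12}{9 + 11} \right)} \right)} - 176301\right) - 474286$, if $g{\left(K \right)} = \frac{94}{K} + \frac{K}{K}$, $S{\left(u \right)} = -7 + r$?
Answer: $- \frac{5855180}{9} \approx -6.5058 \cdot 10^{5}$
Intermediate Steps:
$r = 16$ ($r = \left(-4\right)^{2} = 16$)
$S{\left(u \right)} = 9$ ($S{\left(u \right)} = -7 + 16 = 9$)
$g{\left(K \right)} = 1 + \frac{94}{K}$ ($g{\left(K \right)} = \frac{94}{K} + 1 = 1 + \frac{94}{K}$)
$\left(g{\left(S{\left(\frac{2 + 12}{9 + 11} \right)} \right)} - 176301\right) - 474286 = \left(\frac{94 + 9}{9} - 176301\right) - 474286 = \left(\frac{1}{9} \cdot 103 - 176301\right) - 474286 = \left(\frac{103}{9} - 176301\right) - 474286 = - \frac{1586606}{9} - 474286 = - \frac{5855180}{9}$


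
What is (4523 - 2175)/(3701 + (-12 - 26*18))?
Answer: 2348/3221 ≈ 0.72897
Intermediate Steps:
(4523 - 2175)/(3701 + (-12 - 26*18)) = 2348/(3701 + (-12 - 468)) = 2348/(3701 - 480) = 2348/3221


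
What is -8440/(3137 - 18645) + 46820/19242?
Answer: 111060880/37300617 ≈ 2.9775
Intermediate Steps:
-8440/(3137 - 18645) + 46820/19242 = -8440/(-15508) + 46820*(1/19242) = -8440*(-1/15508) + 23410/9621 = 2110/3877 + 23410/9621 = 111060880/37300617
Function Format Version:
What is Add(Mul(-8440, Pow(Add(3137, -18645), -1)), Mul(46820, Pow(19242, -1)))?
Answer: Rational(111060880, 37300617) ≈ 2.9775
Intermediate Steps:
Add(Mul(-8440, Pow(Add(3137, -18645), -1)), Mul(46820, Pow(19242, -1))) = Add(Mul(-8440, Pow(-15508, -1)), Mul(46820, Rational(1, 19242))) = Add(Mul(-8440, Rational(-1, 15508)), Rational(23410, 9621)) = Add(Rational(2110, 3877), Rational(23410, 9621)) = Rational(111060880, 37300617)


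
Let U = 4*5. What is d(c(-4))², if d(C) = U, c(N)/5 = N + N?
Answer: 400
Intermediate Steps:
U = 20
c(N) = 10*N (c(N) = 5*(N + N) = 5*(2*N) = 10*N)
d(C) = 20
d(c(-4))² = 20² = 400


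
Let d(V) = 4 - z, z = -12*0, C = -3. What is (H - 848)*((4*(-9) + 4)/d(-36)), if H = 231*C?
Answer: 12328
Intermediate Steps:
z = 0
d(V) = 4 (d(V) = 4 - 1*0 = 4 + 0 = 4)
H = -693 (H = 231*(-3) = -693)
(H - 848)*((4*(-9) + 4)/d(-36)) = (-693 - 848)*((4*(-9) + 4)/4) = -1541*(-36 + 4)/4 = -(-49312)/4 = -1541*(-8) = 12328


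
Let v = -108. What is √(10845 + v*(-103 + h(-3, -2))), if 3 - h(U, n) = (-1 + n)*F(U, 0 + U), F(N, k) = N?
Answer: 3*√2513 ≈ 150.39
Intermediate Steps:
h(U, n) = 3 - U*(-1 + n) (h(U, n) = 3 - (-1 + n)*U = 3 - U*(-1 + n))
√(10845 + v*(-103 + h(-3, -2))) = √(10845 - 108*(-103 + (3 - 3 - 1*(-3)*(-2)))) = √(10845 - 108*(-103 + (3 - 3 - 6))) = √(10845 - 108*(-103 - 6)) = √(10845 - 108*(-109)) = √(10845 + 11772) = √22617 = 3*√2513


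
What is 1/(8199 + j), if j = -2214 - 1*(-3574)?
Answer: 1/9559 ≈ 0.00010461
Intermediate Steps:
j = 1360 (j = -2214 + 3574 = 1360)
1/(8199 + j) = 1/(8199 + 1360) = 1/9559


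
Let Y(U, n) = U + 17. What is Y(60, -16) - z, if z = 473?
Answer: -396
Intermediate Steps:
Y(U, n) = 17 + U
Y(60, -16) - z = (17 + 60) - 1*473 = 77 - 473 = -396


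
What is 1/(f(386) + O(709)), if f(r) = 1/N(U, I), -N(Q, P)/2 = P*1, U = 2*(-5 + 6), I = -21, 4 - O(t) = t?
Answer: -42/29609 ≈ -0.0014185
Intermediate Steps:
O(t) = 4 - t
U = 2 (U = 2*1 = 2)
N(Q, P) = -2*P
f(r) = 1/42 (f(r) = 1/(-2*(-21)) = 1/42)
1/(f(386) + O(709)) = 1/(1/42 + (4 - 1*709)) = 1/(1/42 + (4 - 709)) = 1/(1/42 - 705) = 1/(-29609/42) = -42/29609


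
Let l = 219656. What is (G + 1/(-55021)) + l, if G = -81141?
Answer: 7621233814/55021 ≈ 1.3852e+5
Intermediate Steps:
(G + 1/(-55021)) + l = (-81141 + 1/(-55021)) + 219656 = (-81141 - 1/55021) + 219656 = -4464458962/55021 + 219656 = 7621233814/55021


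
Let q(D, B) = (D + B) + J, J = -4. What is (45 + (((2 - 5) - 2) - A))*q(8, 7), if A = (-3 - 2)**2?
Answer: 165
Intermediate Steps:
A = 25 (A = (-5)**2 = 25)
q(D, B) = -4 + B + D (q(D, B) = (D + B) - 4 = (B + D) - 4 = -4 + B + D)
(45 + (((2 - 5) - 2) - A))*q(8, 7) = (45 + (((2 - 5) - 2) - 1*25))*(-4 + 7 + 8) = (45 + ((-3 - 2) - 25))*11 = (45 + (-5 - 25))*11 = (45 - 30)*11 = 15*11 = 165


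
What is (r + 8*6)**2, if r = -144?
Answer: 9216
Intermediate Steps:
(r + 8*6)**2 = (-144 + 8*6)**2 = (-144 + 48)**2 = (-96)**2 = 9216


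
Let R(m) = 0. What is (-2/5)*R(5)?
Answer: 0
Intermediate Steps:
(-2/5)*R(5) = -2/5*0 = 0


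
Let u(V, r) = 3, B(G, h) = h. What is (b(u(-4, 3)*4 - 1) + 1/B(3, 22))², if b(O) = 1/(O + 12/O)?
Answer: 140625/8561476 ≈ 0.016425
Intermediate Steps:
(b(u(-4, 3)*4 - 1) + 1/B(3, 22))² = ((3*4 - 1)/(12 + (3*4 - 1)²) + 1/22)² = ((12 - 1)/(12 + (12 - 1)²) + 1/22)² = (11/(12 + 11²) + 1/22)² = (11/(12 + 121) + 1/22)² = (11/133 + 1/22)² = (375/2926)² = 140625/8561476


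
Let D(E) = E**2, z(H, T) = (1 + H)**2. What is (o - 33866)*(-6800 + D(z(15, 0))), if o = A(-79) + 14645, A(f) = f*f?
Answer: -762393280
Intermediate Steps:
A(f) = f**2
o = 20886 (o = (-79)**2 + 14645 = 6241 + 14645 = 20886)
(o - 33866)*(-6800 + D(z(15, 0))) = (20886 - 33866)*(-6800 + ((1 + 15)**2)**2) = -12980*(-6800 + (16**2)**2) = -12980*(-6800 + 256**2) = -12980*(-6800 + 65536) = -12980*58736 = -762393280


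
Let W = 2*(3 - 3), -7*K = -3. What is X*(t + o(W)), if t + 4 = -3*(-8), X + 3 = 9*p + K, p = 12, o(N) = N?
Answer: 14760/7 ≈ 2108.6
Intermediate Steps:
K = 3/7 (K = -1/7*(-3) = 3/7 ≈ 0.42857)
W = 0 (W = 2*0 = 0)
X = 738/7 (X = -3 + (9*12 + 3/7) = -3 + (108 + 3/7) = -3 + 759/7 = 738/7 ≈ 105.43)
t = 20 (t = -4 - 3*(-8) = -4 + 24 = 20)
X*(t + o(W)) = 738*(20 + 0)/7 = (738/7)*20 = 14760/7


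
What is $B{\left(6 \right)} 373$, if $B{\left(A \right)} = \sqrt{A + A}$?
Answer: $746 \sqrt{3} \approx 1292.1$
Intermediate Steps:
$B{\left(A \right)} = \sqrt{2} \sqrt{A}$ ($B{\left(A \right)} = \sqrt{2 A} = \sqrt{2} \sqrt{A}$)
$B{\left(6 \right)} 373 = \sqrt{2} \sqrt{6} \cdot 373 = 2 \sqrt{3} \cdot 373 = 746 \sqrt{3}$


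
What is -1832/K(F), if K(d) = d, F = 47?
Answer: -1832/47 ≈ -38.979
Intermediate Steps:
-1832/K(F) = -1832/47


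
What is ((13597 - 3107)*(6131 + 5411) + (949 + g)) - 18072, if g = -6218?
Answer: 121052239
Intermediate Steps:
((13597 - 3107)*(6131 + 5411) + (949 + g)) - 18072 = ((13597 - 3107)*(6131 + 5411) + (949 - 6218)) - 18072 = (10490*11542 - 5269) - 18072 = (121075580 - 5269) - 18072 = 121070311 - 18072 = 121052239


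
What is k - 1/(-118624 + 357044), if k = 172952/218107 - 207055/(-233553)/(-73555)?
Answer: 141672976870701822799/178665185049706102020 ≈ 0.79295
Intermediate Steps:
k = 594219135317239/749371634299581 (k = 172952*(1/218107) - 207055*(-1/233553)*(-1/73555) = 172952/218107 + (207055/233553)*(-1/73555) = 172952/218107 - 41411/3435798183 = 594219135317239/749371634299581 ≈ 0.79296)
k - 1/(-118624 + 357044) = 594219135317239/749371634299581 - 1/(-118624 + 357044) = 594219135317239/749371634299581 - 1/238420 = 141672976870701822799/178665185049706102020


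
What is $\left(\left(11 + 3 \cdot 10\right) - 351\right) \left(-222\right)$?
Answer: $68820$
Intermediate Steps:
$\left(\left(11 + 3 \cdot 10\right) - 351\right) \left(-222\right) = \left(\left(11 + 30\right) - 351\right) \left(-222\right) = \left(41 - 351\right) \left(-222\right) = \left(-310\right) \left(-222\right) = 68820$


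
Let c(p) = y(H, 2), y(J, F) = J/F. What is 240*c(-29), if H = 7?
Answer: 840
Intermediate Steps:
c(p) = 7/2
240*c(-29) = 240*(7/2) = 840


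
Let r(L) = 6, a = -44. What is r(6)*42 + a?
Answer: 208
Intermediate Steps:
r(6)*42 + a = 6*42 - 44 = 252 - 44 = 208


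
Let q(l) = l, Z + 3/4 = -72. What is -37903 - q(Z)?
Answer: -151321/4 ≈ -37830.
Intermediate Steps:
Z = -291/4 (Z = -¾ - 72 = -291/4 ≈ -72.750)
-37903 - q(Z) = -37903 - 1*(-291/4) = -37903 + 291/4 = -151321/4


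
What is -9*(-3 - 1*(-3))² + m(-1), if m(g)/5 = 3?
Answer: 15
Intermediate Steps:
m(g) = 15 (m(g) = 5*3 = 15)
-9*(-3 - 1*(-3))² + m(-1) = -9*(-3 - 1*(-3))² + 15 = -9*(-3 + 3)² + 15 = -9*0² + 15 = -9*0 + 15 = 0 + 15 = 15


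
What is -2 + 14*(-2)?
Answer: -30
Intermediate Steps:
-2 + 14*(-2) = -2 - 28 = -30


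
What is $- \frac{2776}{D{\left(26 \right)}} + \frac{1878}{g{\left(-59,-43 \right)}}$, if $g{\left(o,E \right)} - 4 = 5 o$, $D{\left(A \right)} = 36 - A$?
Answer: $- \frac{137766}{485} \approx -284.05$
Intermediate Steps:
$g{\left(o,E \right)} = 4 + 5 o$
$- \frac{2776}{D{\left(26 \right)}} + \frac{1878}{g{\left(-59,-43 \right)}} = - \frac{2776}{36 - 26} + \frac{1878}{4 + 5 \left(-59\right)} = - \frac{2776}{36 - 26} + \frac{1878}{4 - 295} = - \frac{2776}{10} + \frac{1878}{-291} = \left(-2776\right) \frac{1}{10} + 1878 \left(- \frac{1}{291}\right) = - \frac{1388}{5} - \frac{626}{97} = - \frac{137766}{485}$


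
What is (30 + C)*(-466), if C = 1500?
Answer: -712980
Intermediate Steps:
(30 + C)*(-466) = (30 + 1500)*(-466) = 1530*(-466) = -712980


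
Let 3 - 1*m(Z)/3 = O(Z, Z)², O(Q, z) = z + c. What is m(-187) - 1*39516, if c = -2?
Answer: -146670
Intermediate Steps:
O(Q, z) = -2 + z (O(Q, z) = z - 2 = -2 + z)
m(Z) = 9 - 3*(-2 + Z)²
m(-187) - 1*39516 = (9 - 3*(-2 - 187)²) - 1*39516 = (9 - 3*(-189)²) - 39516 = (9 - 3*35721) - 39516 = (9 - 107163) - 39516 = -107154 - 39516 = -146670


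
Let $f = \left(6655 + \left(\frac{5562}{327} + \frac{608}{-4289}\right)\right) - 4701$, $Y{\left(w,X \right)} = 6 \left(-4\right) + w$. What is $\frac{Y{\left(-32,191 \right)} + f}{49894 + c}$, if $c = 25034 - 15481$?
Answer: $\frac{895202432}{27791531947} \approx 0.032211$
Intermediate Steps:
$Y{\left(w,X \right)} = -24 + w$
$c = 9553$
$f = \frac{921382488}{467501}$ ($f = \left(6655 + \left(5562 \cdot \frac{1}{327} + 608 \left(- \frac{1}{4289}\right)\right)\right) - 4701 = \left(6655 + \left(\frac{1854}{109} - \frac{608}{4289}\right)\right) - 4701 = \left(6655 + \frac{7885534}{467501}\right) - 4701 = \frac{3119104689}{467501} - 4701 = \frac{921382488}{467501} \approx 1970.9$)
$\frac{Y{\left(-32,191 \right)} + f}{49894 + c} = \frac{\left(-24 - 32\right) + \frac{921382488}{467501}}{49894 + 9553} = \frac{-56 + \frac{921382488}{467501}}{59447} = \frac{895202432}{467501} \cdot \frac{1}{59447} = \frac{895202432}{27791531947}$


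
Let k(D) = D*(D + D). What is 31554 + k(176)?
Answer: 93506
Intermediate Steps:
k(D) = 2*D² (k(D) = D*(2*D) = 2*D²)
31554 + k(176) = 31554 + 2*176² = 31554 + 2*30976 = 31554 + 61952 = 93506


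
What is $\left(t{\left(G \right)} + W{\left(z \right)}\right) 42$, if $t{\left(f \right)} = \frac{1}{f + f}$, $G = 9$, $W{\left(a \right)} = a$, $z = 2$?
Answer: $\frac{259}{3} \approx 86.333$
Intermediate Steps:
$t{\left(f \right)} = \frac{1}{2 f}$
$\left(t{\left(G \right)} + W{\left(z \right)}\right) 42 = \left(\frac{1}{2 \cdot 9} + 2\right) 42 = \left(\frac{1}{2} \cdot \frac{1}{9} + 2\right) 42 = \left(\frac{1}{18} + 2\right) 42 = \frac{37}{18} \cdot 42 = \frac{259}{3}$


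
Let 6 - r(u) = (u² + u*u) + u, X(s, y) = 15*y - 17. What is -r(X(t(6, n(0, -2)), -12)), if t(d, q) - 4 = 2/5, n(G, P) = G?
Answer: 77415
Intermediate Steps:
t(d, q) = 22/5 (t(d, q) = 4 + 2/5 = 4 + 2*(⅕) = 4 + ⅖ = 22/5)
X(s, y) = -17 + 15*y
r(u) = 6 - u - 2*u² (r(u) = 6 - ((u² + u*u) + u) = 6 - ((u² + u²) + u) = 6 - (2*u² + u) = 6 - (u + 2*u²) = 6 + (-u - 2*u²) = 6 - u - 2*u²)
-r(X(t(6, n(0, -2)), -12)) = -(6 - (-17 + 15*(-12)) - 2*(-17 + 15*(-12))²) = -(6 - (-17 - 180) - 2*(-17 - 180)²) = -(6 - 1*(-197) - 2*(-197)²) = -(6 + 197 - 2*38809) = -(6 + 197 - 77618) = -1*(-77415) = 77415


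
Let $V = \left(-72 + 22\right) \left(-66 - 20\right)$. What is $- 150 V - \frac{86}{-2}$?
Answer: $-644957$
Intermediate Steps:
$V = 4300$ ($V = \left(-50\right) \left(-86\right) = 4300$)
$- 150 V - \frac{86}{-2} = \left(-150\right) 4300 - \frac{86}{-2} = -645000 - -43 = -645000 + 43 = -644957$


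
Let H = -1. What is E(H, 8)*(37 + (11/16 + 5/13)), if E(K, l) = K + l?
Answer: 55433/208 ≈ 266.50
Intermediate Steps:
E(H, 8)*(37 + (11/16 + 5/13)) = (-1 + 8)*(37 + (11/16 + 5/13)) = 7*(37 + (11*(1/16) + 5*(1/13))) = 7*(37 + (11/16 + 5/13)) = 7*(37 + 223/208) = 7*(7919/208) = 55433/208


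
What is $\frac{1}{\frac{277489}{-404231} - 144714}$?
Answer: $- \frac{404231}{58498162423} \approx -6.9102 \cdot 10^{-6}$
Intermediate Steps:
$\frac{1}{\frac{277489}{-404231} - 144714} = \frac{1}{277489 \left(- \frac{1}{404231}\right) - 144714} = \frac{1}{- \frac{277489}{404231} - 144714} = \frac{1}{- \frac{58498162423}{404231}} = - \frac{404231}{58498162423}$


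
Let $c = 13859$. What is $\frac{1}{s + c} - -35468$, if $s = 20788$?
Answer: $\frac{1228859797}{34647} \approx 35468.0$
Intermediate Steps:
$\frac{1}{s + c} - -35468 = \frac{1}{20788 + 13859} - -35468 = \frac{1}{34647} + 35468 = \frac{1228859797}{34647}$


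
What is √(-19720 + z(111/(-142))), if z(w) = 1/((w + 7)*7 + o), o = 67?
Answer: I*√4857685024310/15695 ≈ 140.43*I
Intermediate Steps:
z(w) = 1/(116 + 7*w) (z(w) = 1/((w + 7)*7 + 67) = 1/((7 + w)*7 + 67) = 1/((49 + 7*w) + 67) = 1/(116 + 7*w))
√(-19720 + z(111/(-142))) = √(-19720 + 1/(116 + 7*(111/(-142)))) = √(-19720 + 1/(116 + 7*(111*(-1/142)))) = √(-19720 + 1/(116 + 7*(-111/142))) = √(-19720 + 1/(116 - 777/142)) = √(-19720 + 1/(15695/142)) = √(-19720 + 142/15695) = √(-309505258/15695) = I*√4857685024310/15695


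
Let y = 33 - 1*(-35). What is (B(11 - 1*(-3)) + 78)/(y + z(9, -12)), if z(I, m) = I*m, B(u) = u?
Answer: -23/10 ≈ -2.3000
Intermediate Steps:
y = 68 (y = 33 + 35 = 68)
(B(11 - 1*(-3)) + 78)/(y + z(9, -12)) = ((11 - 1*(-3)) + 78)/(68 + 9*(-12)) = ((11 + 3) + 78)/(68 - 108) = (14 + 78)/(-40) = 92*(-1/40) = -23/10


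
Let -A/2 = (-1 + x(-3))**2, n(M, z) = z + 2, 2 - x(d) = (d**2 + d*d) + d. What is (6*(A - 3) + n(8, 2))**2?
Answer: 5597956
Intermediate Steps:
x(d) = 2 - d - 2*d**2 (x(d) = 2 - ((d**2 + d*d) + d) = 2 - ((d**2 + d**2) + d) = 2 - (2*d**2 + d) = 2 - (d + 2*d**2) = 2 + (-d - 2*d**2) = 2 - d - 2*d**2)
n(M, z) = 2 + z
A = -392 (A = -2*(-1 + (2 - 1*(-3) - 2*(-3)**2))**2 = -2*(-1 + (2 + 3 - 2*9))**2 = -2*(-1 + (2 + 3 - 18))**2 = -2*(-1 - 13)**2 = -2*(-14)**2 = -2*196 = -392)
(6*(A - 3) + n(8, 2))**2 = (6*(-392 - 3) + (2 + 2))**2 = (6*(-395) + 4)**2 = (-2370 + 4)**2 = (-2366)**2 = 5597956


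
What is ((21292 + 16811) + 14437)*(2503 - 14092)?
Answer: -608886060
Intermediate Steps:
((21292 + 16811) + 14437)*(2503 - 14092) = (38103 + 14437)*(-11589) = 52540*(-11589) = -608886060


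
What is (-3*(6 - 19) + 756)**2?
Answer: 632025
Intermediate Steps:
(-3*(6 - 19) + 756)**2 = (-3*(-13) + 756)**2 = (39 + 756)**2 = 795**2 = 632025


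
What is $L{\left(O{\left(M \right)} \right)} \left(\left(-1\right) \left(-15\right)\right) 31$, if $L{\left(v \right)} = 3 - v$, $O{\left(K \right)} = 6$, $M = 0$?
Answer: $-1395$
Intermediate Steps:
$L{\left(O{\left(M \right)} \right)} \left(\left(-1\right) \left(-15\right)\right) 31 = \left(3 - 6\right) \left(\left(-1\right) \left(-15\right)\right) 31 = \left(3 - 6\right) 15 \cdot 31 = \left(-3\right) 15 \cdot 31 = \left(-45\right) 31 = -1395$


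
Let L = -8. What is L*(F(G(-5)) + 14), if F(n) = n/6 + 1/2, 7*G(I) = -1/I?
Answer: -12184/105 ≈ -116.04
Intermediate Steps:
G(I) = -1/(7*I) (G(I) = (-1/I)/7 = -1/(7*I))
F(n) = ½ + n/6 (F(n) = n*(⅙) + 1*(½) = n/6 + ½ = ½ + n/6)
L*(F(G(-5)) + 14) = -8*((½ + (-⅐/(-5))/6) + 14) = -8*((½ + (-⅐*(-⅕))/6) + 14) = -8*((½ + (⅙)*(1/35)) + 14) = -8*((½ + 1/210) + 14) = -8*(53/105 + 14) = -8*1523/105 = -12184/105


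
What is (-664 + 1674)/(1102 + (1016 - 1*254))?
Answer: 505/932 ≈ 0.54185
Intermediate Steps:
(-664 + 1674)/(1102 + (1016 - 1*254)) = 1010/(1102 + (1016 - 254)) = 1010/(1102 + 762) = 1010/1864 = 1010*(1/1864) = 505/932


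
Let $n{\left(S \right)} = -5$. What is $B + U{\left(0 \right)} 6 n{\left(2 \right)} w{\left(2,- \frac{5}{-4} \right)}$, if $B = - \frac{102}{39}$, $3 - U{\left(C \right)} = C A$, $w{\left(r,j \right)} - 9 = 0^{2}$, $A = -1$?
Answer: $- \frac{10564}{13} \approx -812.62$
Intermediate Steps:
$w{\left(r,j \right)} = 9$ ($w{\left(r,j \right)} = 9 + 0^{2} = 9 + 0 = 9$)
$U{\left(C \right)} = 3 + C$ ($U{\left(C \right)} = 3 - C \left(-1\right) = 3 - - C = 3 + C$)
$B = - \frac{34}{13}$ ($B = \left(-102\right) \frac{1}{39} = - \frac{34}{13} \approx -2.6154$)
$B + U{\left(0 \right)} 6 n{\left(2 \right)} w{\left(2,- \frac{5}{-4} \right)} = - \frac{34}{13} + \left(3 + 0\right) 6 \left(-5\right) 9 = - \frac{34}{13} + 3 \left(\left(-30\right) 9\right) = - \frac{34}{13} + 3 \left(-270\right) = - \frac{34}{13} - 810 = - \frac{10564}{13}$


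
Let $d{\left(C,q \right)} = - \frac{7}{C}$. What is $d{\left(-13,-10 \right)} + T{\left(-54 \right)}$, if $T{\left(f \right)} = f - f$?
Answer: $\frac{7}{13} \approx 0.53846$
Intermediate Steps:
$T{\left(f \right)} = 0$
$d{\left(-13,-10 \right)} + T{\left(-54 \right)} = - \frac{7}{-13} + 0 = \left(-7\right) \left(- \frac{1}{13}\right) + 0 = \frac{7}{13} + 0 = \frac{7}{13}$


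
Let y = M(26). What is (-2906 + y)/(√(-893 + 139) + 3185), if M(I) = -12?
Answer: -714910/780383 + 2918*I*√754/10144979 ≈ -0.9161 + 0.007898*I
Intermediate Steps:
y = -12
(-2906 + y)/(√(-893 + 139) + 3185) = (-2906 - 12)/(√(-893 + 139) + 3185) = -2918/(√(-754) + 3185) = -2918/(I*√754 + 3185) = -2918/(3185 + I*√754)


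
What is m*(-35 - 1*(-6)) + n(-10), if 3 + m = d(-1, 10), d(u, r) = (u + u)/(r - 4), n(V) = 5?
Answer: 305/3 ≈ 101.67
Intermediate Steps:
d(u, r) = 2*u/(-4 + r) (d(u, r) = (2*u)/(-4 + r) = 2*u/(-4 + r))
m = -10/3 (m = -3 + 2*(-1)/(-4 + 10) = -3 + 2*(-1)/6 = -3 + 2*(-1)*(⅙) = -3 - ⅓ = -10/3 ≈ -3.3333)
m*(-35 - 1*(-6)) + n(-10) = -10*(-35 - 1*(-6))/3 + 5 = -10*(-35 + 6)/3 + 5 = -10/3*(-29) + 5 = 290/3 + 5 = 305/3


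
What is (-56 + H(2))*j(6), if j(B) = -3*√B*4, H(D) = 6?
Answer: 600*√6 ≈ 1469.7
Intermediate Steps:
j(B) = -12*√B
(-56 + H(2))*j(6) = (-56 + 6)*(-12*√6) = -(-600)*√6 = 600*√6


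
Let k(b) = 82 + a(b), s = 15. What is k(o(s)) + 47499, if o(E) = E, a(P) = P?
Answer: 47596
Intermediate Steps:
k(b) = 82 + b
k(o(s)) + 47499 = (82 + 15) + 47499 = 97 + 47499 = 47596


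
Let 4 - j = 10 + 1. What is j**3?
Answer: -343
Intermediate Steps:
j = -7 (j = 4 - (10 + 1) = 4 - 1*11 = 4 - 11 = -7)
j**3 = (-7)**3 = -343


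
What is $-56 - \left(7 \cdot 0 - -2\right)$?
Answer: $-58$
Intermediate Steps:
$-56 - \left(7 \cdot 0 - -2\right) = -56 - \left(0 + 2\right) = -56 - 2 = -58$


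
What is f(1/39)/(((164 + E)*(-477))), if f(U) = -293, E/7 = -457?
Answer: -293/1447695 ≈ -0.00020239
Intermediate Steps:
E = -3199 (E = 7*(-457) = -3199)
f(1/39)/(((164 + E)*(-477))) = -293*(-1/(477*(164 - 3199))) = -293/((-3035*(-477))) = -293/1447695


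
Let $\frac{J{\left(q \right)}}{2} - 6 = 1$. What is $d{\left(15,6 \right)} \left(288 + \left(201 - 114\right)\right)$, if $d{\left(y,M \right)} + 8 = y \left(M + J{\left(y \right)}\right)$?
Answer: $109500$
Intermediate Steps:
$J{\left(q \right)} = 14$ ($J{\left(q \right)} = 12 + 2 \cdot 1 = 12 + 2 = 14$)
$d{\left(y,M \right)} = -8 + y \left(14 + M\right)$ ($d{\left(y,M \right)} = -8 + y \left(M + 14\right) = -8 + y \left(14 + M\right)$)
$d{\left(15,6 \right)} \left(288 + \left(201 - 114\right)\right) = \left(-8 + 14 \cdot 15 + 6 \cdot 15\right) \left(288 + \left(201 - 114\right)\right) = \left(-8 + 210 + 90\right) \left(288 + 87\right) = 292 \cdot 375 = 109500$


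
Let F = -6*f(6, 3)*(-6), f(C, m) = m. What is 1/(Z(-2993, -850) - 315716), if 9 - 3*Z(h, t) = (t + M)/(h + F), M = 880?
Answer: -577/182166399 ≈ -3.1674e-6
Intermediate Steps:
F = 108 (F = -6*3*(-6) = -18*(-6) = 108)
Z(h, t) = 3 - (880 + t)/(3*(108 + h)) (Z(h, t) = 3 - (t + 880)/(3*(h + 108)) = 3 - (880 + t)/(3*(108 + h)))
1/(Z(-2993, -850) - 315716) = 1/((92 - 1*(-850) + 9*(-2993))/(3*(108 - 2993)) - 315716) = 1/((⅓)*(92 + 850 - 26937)/(-2885) - 315716) = 1/((⅓)*(-1/2885)*(-25995) - 315716) = 1/(1733/577 - 315716) = 1/(-182166399/577) = -577/182166399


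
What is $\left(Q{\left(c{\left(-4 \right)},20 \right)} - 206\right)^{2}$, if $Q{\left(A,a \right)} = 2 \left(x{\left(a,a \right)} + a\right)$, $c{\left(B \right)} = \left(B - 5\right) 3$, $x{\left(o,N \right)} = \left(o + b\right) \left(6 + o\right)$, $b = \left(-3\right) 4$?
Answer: $62500$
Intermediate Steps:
$b = -12$
$x{\left(o,N \right)} = \left(-12 + o\right) \left(6 + o\right)$ ($x{\left(o,N \right)} = \left(o - 12\right) \left(6 + o\right) = \left(-12 + o\right) \left(6 + o\right)$)
$c{\left(B \right)} = -15 + 3 B$ ($c{\left(B \right)} = \left(-5 + B\right) 3 = -15 + 3 B$)
$Q{\left(A,a \right)} = -144 - 10 a + 2 a^{2}$ ($Q{\left(A,a \right)} = 2 \left(\left(-72 + a^{2} - 6 a\right) + a\right) = 2 \left(-72 + a^{2} - 5 a\right) = -144 - 10 a + 2 a^{2}$)
$\left(Q{\left(c{\left(-4 \right)},20 \right)} - 206\right)^{2} = \left(\left(-144 - 200 + 2 \cdot 20^{2}\right) - 206\right)^{2} = \left(\left(-144 - 200 + 2 \cdot 400\right) - 206\right)^{2} = \left(\left(-144 - 200 + 800\right) - 206\right)^{2} = \left(456 - 206\right)^{2} = 250^{2} = 62500$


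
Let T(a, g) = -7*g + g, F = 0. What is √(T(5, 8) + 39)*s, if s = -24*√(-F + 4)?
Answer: -144*I ≈ -144.0*I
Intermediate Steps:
T(a, g) = -6*g
s = -48 (s = -24*√(-1*0 + 4) = -24*√(0 + 4) = -24*√4 = -24*2 = -48)
√(T(5, 8) + 39)*s = √(-6*8 + 39)*(-48) = √(-48 + 39)*(-48) = √(-9)*(-48) = (3*I)*(-48) = -144*I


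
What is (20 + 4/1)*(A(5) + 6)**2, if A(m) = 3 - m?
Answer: 384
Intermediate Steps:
(20 + 4/1)*(A(5) + 6)**2 = (20 + 4/1)*((3 - 1*5) + 6)**2 = (20 + 4*1)*((3 - 5) + 6)**2 = (20 + 4)*(-2 + 6)**2 = 24*4**2 = 24*16 = 384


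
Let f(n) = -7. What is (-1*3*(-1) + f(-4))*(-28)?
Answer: 112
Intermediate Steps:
(-1*3*(-1) + f(-4))*(-28) = (-1*3*(-1) - 7)*(-28) = (-3*(-1) - 7)*(-28) = (3 - 7)*(-28) = -4*(-28) = 112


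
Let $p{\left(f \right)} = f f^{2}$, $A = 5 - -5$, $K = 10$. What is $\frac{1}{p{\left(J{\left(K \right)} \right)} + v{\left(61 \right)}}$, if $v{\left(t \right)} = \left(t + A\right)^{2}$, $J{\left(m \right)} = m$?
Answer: $\frac{1}{6041} \approx 0.00016554$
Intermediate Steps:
$A = 10$ ($A = 5 + 5 = 10$)
$v{\left(t \right)} = \left(10 + t\right)^{2}$ ($v{\left(t \right)} = \left(t + 10\right)^{2} = \left(10 + t\right)^{2}$)
$p{\left(f \right)} = f^{3}$
$\frac{1}{p{\left(J{\left(K \right)} \right)} + v{\left(61 \right)}} = \frac{1}{10^{3} + \left(10 + 61\right)^{2}} = \frac{1}{1000 + 71^{2}} = \frac{1}{1000 + 5041} = \frac{1}{6041}$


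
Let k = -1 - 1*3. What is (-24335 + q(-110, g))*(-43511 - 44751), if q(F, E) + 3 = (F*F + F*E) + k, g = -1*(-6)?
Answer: 1138756324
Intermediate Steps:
g = 6
k = -4 (k = -1 - 3 = -4)
q(F, E) = -7 + F**2 + E*F (q(F, E) = -3 + ((F*F + F*E) - 4) = -3 + ((F**2 + E*F) - 4) = -3 + (-4 + F**2 + E*F) = -7 + F**2 + E*F)
(-24335 + q(-110, g))*(-43511 - 44751) = (-24335 + (-7 + (-110)**2 + 6*(-110)))*(-43511 - 44751) = (-24335 + (-7 + 12100 - 660))*(-88262) = (-24335 + 11433)*(-88262) = -12902*(-88262) = 1138756324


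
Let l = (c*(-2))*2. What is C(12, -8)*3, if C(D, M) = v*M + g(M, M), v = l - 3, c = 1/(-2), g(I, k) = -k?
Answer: 48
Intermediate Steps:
c = -1/2 ≈ -0.50000
l = 2 (l = -1/2*(-2)*2 = 1*2 = 2)
v = -1 (v = 2 - 3 = -1)
C(D, M) = -2*M (C(D, M) = -M - M = -2*M)
C(12, -8)*3 = -2*(-8)*3 = 16*3 = 48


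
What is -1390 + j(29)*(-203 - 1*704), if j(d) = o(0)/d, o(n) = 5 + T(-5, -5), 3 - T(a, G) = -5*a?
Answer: -24891/29 ≈ -858.31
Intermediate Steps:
T(a, G) = 3 + 5*a (T(a, G) = 3 - (-5)*a = 3 + 5*a)
o(n) = -17 (o(n) = 5 + (3 + 5*(-5)) = 5 + (3 - 25) = 5 - 22 = -17)
j(d) = -17/d
-1390 + j(29)*(-203 - 1*704) = -1390 + (-17/29)*(-203 - 1*704) = -1390 + (-17*1/29)*(-203 - 704) = -1390 - 17/29*(-907) = -1390 + 15419/29 = -24891/29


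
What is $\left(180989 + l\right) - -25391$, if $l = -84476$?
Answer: $121904$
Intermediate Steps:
$\left(180989 + l\right) - -25391 = \left(180989 - 84476\right) - -25391 = 96513 + 25391 = 121904$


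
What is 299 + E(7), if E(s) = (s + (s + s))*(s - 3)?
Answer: 383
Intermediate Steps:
E(s) = 3*s*(-3 + s) (E(s) = (s + 2*s)*(-3 + s) = (3*s)*(-3 + s) = 3*s*(-3 + s))
299 + E(7) = 299 + 3*7*(-3 + 7) = 299 + 3*7*4 = 299 + 84 = 383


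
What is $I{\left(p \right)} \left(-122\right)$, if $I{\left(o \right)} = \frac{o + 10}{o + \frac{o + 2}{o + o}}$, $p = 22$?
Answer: $- \frac{5368}{31} \approx -173.16$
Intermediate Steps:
$I{\left(o \right)} = \frac{10 + o}{o + \frac{2 + o}{2 o}}$
$I{\left(p \right)} \left(-122\right) = 2 \cdot 22 \frac{1}{2 + 22 + 2 \cdot 22^{2}} \left(10 + 22\right) \left(-122\right) = 2 \cdot 22 \frac{1}{2 + 22 + 2 \cdot 484} \cdot 32 \left(-122\right) = 2 \cdot 22 \frac{1}{2 + 22 + 968} \cdot 32 \left(-122\right) = 2 \cdot 22 \cdot \frac{1}{992} \cdot 32 \left(-122\right) = \frac{44}{31} \left(-122\right) = - \frac{5368}{31}$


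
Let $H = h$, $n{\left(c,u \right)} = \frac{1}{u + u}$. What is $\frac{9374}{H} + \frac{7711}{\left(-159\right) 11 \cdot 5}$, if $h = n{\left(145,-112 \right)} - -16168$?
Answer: $- \frac{869441411}{2879196645} \approx -0.30197$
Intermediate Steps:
$n{\left(c,u \right)} = \frac{1}{2 u}$
$h = \frac{3621631}{224}$ ($h = \frac{1}{2 \left(-112\right)} - -16168 = \frac{1}{2} \left(- \frac{1}{112}\right) + 16168 = - \frac{1}{224} + 16168 = \frac{3621631}{224} \approx 16168.0$)
$H = \frac{3621631}{224} \approx 16168.0$
$\frac{9374}{H} + \frac{7711}{\left(-159\right) 11 \cdot 5} = \frac{9374}{\frac{3621631}{224}} + \frac{7711}{\left(-159\right) 11 \cdot 5} = 9374 \cdot \frac{224}{3621631} + \frac{7711}{\left(-159\right) 55} = \frac{2099776}{3621631} + \frac{7711}{-8745} = \frac{2099776}{3621631} + 7711 \left(- \frac{1}{8745}\right) = \frac{2099776}{3621631} - \frac{701}{795} = - \frac{869441411}{2879196645}$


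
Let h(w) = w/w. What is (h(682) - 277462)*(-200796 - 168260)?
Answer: 102398646816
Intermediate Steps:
h(w) = 1
(h(682) - 277462)*(-200796 - 168260) = (1 - 277462)*(-200796 - 168260) = -277461*(-369056) = 102398646816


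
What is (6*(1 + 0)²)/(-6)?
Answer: -1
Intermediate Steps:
(6*(1 + 0)²)/(-6) = (6*1²)*(-⅙) = (6*1)*(-⅙) = 6*(-⅙) = -1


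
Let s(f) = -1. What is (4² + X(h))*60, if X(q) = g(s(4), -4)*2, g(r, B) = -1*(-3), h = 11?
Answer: 1320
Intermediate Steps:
g(r, B) = 3
X(q) = 6 (X(q) = 3*2 = 6)
(4² + X(h))*60 = (4² + 6)*60 = (16 + 6)*60 = 22*60 = 1320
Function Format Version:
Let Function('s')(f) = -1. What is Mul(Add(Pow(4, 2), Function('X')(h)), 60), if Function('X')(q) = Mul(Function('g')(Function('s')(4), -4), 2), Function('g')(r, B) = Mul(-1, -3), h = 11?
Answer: 1320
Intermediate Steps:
Function('g')(r, B) = 3
Function('X')(q) = 6 (Function('X')(q) = Mul(3, 2) = 6)
Mul(Add(Pow(4, 2), Function('X')(h)), 60) = Mul(Add(Pow(4, 2), 6), 60) = Mul(Add(16, 6), 60) = Mul(22, 60) = 1320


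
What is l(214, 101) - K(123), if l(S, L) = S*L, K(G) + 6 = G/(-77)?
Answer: 1664863/77 ≈ 21622.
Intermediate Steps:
K(G) = -6 - G/77 (K(G) = -6 + G/(-77) = -6 + G*(-1/77) = -6 - G/77)
l(S, L) = L*S
l(214, 101) - K(123) = 101*214 - (-6 - 1/77*123) = 21614 - (-6 - 123/77) = 21614 - 1*(-585/77) = 21614 + 585/77 = 1664863/77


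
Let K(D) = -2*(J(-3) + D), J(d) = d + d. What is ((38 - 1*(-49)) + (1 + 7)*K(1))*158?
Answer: 26386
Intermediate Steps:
J(d) = 2*d
K(D) = 12 - 2*D (K(D) = -2*(2*(-3) + D) = -2*(-6 + D) = 12 - 2*D)
((38 - 1*(-49)) + (1 + 7)*K(1))*158 = ((38 - 1*(-49)) + (1 + 7)*(12 - 2*1))*158 = ((38 + 49) + 8*(12 - 2))*158 = (87 + 8*10)*158 = (87 + 80)*158 = 167*158 = 26386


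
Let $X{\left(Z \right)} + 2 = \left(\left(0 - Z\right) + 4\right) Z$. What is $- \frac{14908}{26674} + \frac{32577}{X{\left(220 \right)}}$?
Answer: $- \frac{788708437}{633800914} \approx -1.2444$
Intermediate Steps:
$X{\left(Z \right)} = -2 + Z \left(4 - Z\right)$ ($X{\left(Z \right)} = -2 + \left(\left(0 - Z\right) + 4\right) Z = -2 + \left(- Z + 4\right) Z = -2 + \left(4 - Z\right) Z = -2 + Z \left(4 - Z\right)$)
$- \frac{14908}{26674} + \frac{32577}{X{\left(220 \right)}} = - \frac{14908}{26674} + \frac{32577}{-2 - 220^{2} + 4 \cdot 220} = \left(-14908\right) \frac{1}{26674} + \frac{32577}{-2 - 48400 + 880} = - \frac{7454}{13337} + \frac{32577}{-2 - 48400 + 880} = - \frac{7454}{13337} + \frac{32577}{-47522} = - \frac{7454}{13337} + 32577 \left(- \frac{1}{47522}\right) = - \frac{7454}{13337} - \frac{32577}{47522} = - \frac{788708437}{633800914}$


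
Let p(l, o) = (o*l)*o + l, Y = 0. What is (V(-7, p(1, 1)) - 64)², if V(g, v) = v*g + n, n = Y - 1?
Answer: 6241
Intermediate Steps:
n = -1 (n = 0 - 1 = -1)
p(l, o) = l + l*o² (p(l, o) = (l*o)*o + l = l*o² + l = l + l*o²)
V(g, v) = -1 + g*v (V(g, v) = v*g - 1 = g*v - 1 = -1 + g*v)
(V(-7, p(1, 1)) - 64)² = ((-1 - 7*(1 + 1²)) - 64)² = ((-1 - 7*(1 + 1)) - 64)² = ((-1 - 7*2) - 64)² = ((-1 - 14) - 64)² = (-15 - 64)² = (-79)² = 6241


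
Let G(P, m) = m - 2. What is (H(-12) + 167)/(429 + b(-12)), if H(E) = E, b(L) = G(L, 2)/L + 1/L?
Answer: 1860/5147 ≈ 0.36138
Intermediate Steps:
G(P, m) = -2 + m
b(L) = 1/L (b(L) = (-2 + 2)/L + 1/L = 0/L + 1/L = 0 + 1/L = 1/L)
(H(-12) + 167)/(429 + b(-12)) = (-12 + 167)/(429 + 1/(-12)) = 155/(429 - 1/12) = 155/(5147/12) = 155*(12/5147) = 1860/5147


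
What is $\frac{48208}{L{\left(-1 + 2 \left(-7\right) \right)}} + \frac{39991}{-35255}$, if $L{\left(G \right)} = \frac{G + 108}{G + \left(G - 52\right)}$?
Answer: $- \frac{139368708443}{3278715} \approx -42507.0$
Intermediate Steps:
$L{\left(G \right)} = \frac{108 + G}{-52 + 2 G}$ ($L{\left(G \right)} = \frac{108 + G}{G + \left(-52 + G\right)} = \frac{108 + G}{-52 + 2 G}$)
$\frac{48208}{L{\left(-1 + 2 \left(-7\right) \right)}} + \frac{39991}{-35255} = \frac{48208}{\frac{1}{2} \frac{1}{-26 + \left(-1 + 2 \left(-7\right)\right)} \left(108 + \left(-1 + 2 \left(-7\right)\right)\right)} + \frac{39991}{-35255} = \frac{48208}{\frac{1}{2} \frac{1}{-26 - 15} \left(108 - 15\right)} + 39991 \left(- \frac{1}{35255}\right) = \frac{48208}{\frac{1}{2} \frac{1}{-26 - 15} \left(108 - 15\right)} - \frac{39991}{35255} = \frac{48208}{\frac{1}{2} \frac{1}{-41} \cdot 93} - \frac{39991}{35255} = \frac{48208}{\frac{1}{2} \left(- \frac{1}{41}\right) 93} - \frac{39991}{35255} = \frac{48208}{- \frac{93}{82}} - \frac{39991}{35255} = 48208 \left(- \frac{82}{93}\right) - \frac{39991}{35255} = - \frac{3953056}{93} - \frac{39991}{35255} = - \frac{139368708443}{3278715}$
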